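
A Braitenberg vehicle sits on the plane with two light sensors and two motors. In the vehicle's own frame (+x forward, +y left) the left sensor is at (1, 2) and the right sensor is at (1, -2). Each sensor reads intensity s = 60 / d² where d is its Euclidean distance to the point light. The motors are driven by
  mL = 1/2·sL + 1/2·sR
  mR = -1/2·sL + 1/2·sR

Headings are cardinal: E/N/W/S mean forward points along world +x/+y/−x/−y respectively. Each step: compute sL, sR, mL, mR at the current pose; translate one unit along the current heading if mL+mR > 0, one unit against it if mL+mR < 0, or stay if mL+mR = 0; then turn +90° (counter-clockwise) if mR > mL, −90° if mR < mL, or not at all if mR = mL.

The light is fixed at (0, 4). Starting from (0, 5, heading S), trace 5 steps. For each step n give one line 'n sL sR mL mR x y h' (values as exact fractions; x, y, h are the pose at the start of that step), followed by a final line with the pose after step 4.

0 15 15 15 0 0 5 S
1 12 12 12 0 0 4 W
2 6 30 18 12 -1 4 N
3 20/3 60 100/3 80/3 -1 5 E
4 15 15 15 0 0 5 S
final 0 4 W

n=0: pose=(0,5,S); sL=15, sR=15; mL=15, mR=0; mL+mR=15 → advance +1; mR−mL=-15 → turn -1·90°
n=1: pose=(0,4,W); sL=12, sR=12; mL=12, mR=0; mL+mR=12 → advance +1; mR−mL=-12 → turn -1·90°
n=2: pose=(-1,4,N); sL=6, sR=30; mL=18, mR=12; mL+mR=30 → advance +1; mR−mL=-6 → turn -1·90°
n=3: pose=(-1,5,E); sL=20/3, sR=60; mL=100/3, mR=80/3; mL+mR=60 → advance +1; mR−mL=-20/3 → turn -1·90°
n=4: pose=(0,5,S); sL=15, sR=15; mL=15, mR=0; mL+mR=15 → advance +1; mR−mL=-15 → turn -1·90°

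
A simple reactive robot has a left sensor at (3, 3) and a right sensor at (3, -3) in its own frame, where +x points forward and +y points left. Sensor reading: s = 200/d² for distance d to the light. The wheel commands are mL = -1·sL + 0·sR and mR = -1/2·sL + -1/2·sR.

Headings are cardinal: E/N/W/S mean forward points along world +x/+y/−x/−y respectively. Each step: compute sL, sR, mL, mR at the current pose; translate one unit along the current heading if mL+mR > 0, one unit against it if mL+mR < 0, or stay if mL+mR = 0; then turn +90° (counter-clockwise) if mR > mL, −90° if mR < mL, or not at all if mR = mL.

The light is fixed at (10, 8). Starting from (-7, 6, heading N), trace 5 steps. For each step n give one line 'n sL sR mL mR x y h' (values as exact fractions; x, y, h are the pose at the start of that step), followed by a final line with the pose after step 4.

0 200/401 200/197 -200/401 -59800/78997 -7 6 N
1 50/49 25/29 -50/49 -2675/2842 -7 5 E
2 200/441 8/9 -200/441 -296/441 -8 5 N
3 100/113 100/137 -100/113 -12500/15481 -8 4 E
4 40/97 200/257 -40/97 -14840/24929 -9 4 N
final -9 3 E

n=0: pose=(-7,6,N); sL=200/401, sR=200/197; mL=-200/401, mR=-59800/78997; mL+mR=-99200/78997 → advance -1; mR−mL=-20400/78997 → turn -1·90°
n=1: pose=(-7,5,E); sL=50/49, sR=25/29; mL=-50/49, mR=-2675/2842; mL+mR=-5575/2842 → advance -1; mR−mL=225/2842 → turn +1·90°
n=2: pose=(-8,5,N); sL=200/441, sR=8/9; mL=-200/441, mR=-296/441; mL+mR=-496/441 → advance -1; mR−mL=-32/147 → turn -1·90°
n=3: pose=(-8,4,E); sL=100/113, sR=100/137; mL=-100/113, mR=-12500/15481; mL+mR=-26200/15481 → advance -1; mR−mL=1200/15481 → turn +1·90°
n=4: pose=(-9,4,N); sL=40/97, sR=200/257; mL=-40/97, mR=-14840/24929; mL+mR=-25120/24929 → advance -1; mR−mL=-4560/24929 → turn -1·90°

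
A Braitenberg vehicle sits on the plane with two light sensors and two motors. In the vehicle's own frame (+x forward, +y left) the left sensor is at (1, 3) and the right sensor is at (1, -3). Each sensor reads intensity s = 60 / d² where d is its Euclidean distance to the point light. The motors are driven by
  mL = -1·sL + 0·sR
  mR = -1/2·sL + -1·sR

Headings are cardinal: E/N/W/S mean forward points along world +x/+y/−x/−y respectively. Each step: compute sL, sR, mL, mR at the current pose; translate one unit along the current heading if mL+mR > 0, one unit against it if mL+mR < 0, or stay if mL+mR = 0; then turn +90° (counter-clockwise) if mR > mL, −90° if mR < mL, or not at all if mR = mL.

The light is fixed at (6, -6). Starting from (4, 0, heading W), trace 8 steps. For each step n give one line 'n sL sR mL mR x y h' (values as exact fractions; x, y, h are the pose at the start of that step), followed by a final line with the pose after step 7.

0 10/3 2/3 -10/3 -7/3 4 0 W
1 60/29 60/41 -60/29 -2970/1189 5 0 S
2 3 15/26 -3 -27/13 5 1 W
3 4/3 4/3 -4/3 -2 6 1 S
4 30/13 30/61 -30/13 -1305/793 6 2 W
5 12/13 60/53 -12/13 -1098/689 7 2 S
6 5/3 5/12 -5/3 -5/4 7 3 W
7 60/89 12/13 -60/89 -1458/1157 8 3 S
final 8 4 W

n=0: pose=(4,0,W); sL=10/3, sR=2/3; mL=-10/3, mR=-7/3; mL+mR=-17/3 → advance -1; mR−mL=1 → turn +1·90°
n=1: pose=(5,0,S); sL=60/29, sR=60/41; mL=-60/29, mR=-2970/1189; mL+mR=-5430/1189 → advance -1; mR−mL=-510/1189 → turn -1·90°
n=2: pose=(5,1,W); sL=3, sR=15/26; mL=-3, mR=-27/13; mL+mR=-66/13 → advance -1; mR−mL=12/13 → turn +1·90°
n=3: pose=(6,1,S); sL=4/3, sR=4/3; mL=-4/3, mR=-2; mL+mR=-10/3 → advance -1; mR−mL=-2/3 → turn -1·90°
n=4: pose=(6,2,W); sL=30/13, sR=30/61; mL=-30/13, mR=-1305/793; mL+mR=-3135/793 → advance -1; mR−mL=525/793 → turn +1·90°
n=5: pose=(7,2,S); sL=12/13, sR=60/53; mL=-12/13, mR=-1098/689; mL+mR=-1734/689 → advance -1; mR−mL=-462/689 → turn -1·90°
n=6: pose=(7,3,W); sL=5/3, sR=5/12; mL=-5/3, mR=-5/4; mL+mR=-35/12 → advance -1; mR−mL=5/12 → turn +1·90°
n=7: pose=(8,3,S); sL=60/89, sR=12/13; mL=-60/89, mR=-1458/1157; mL+mR=-2238/1157 → advance -1; mR−mL=-678/1157 → turn -1·90°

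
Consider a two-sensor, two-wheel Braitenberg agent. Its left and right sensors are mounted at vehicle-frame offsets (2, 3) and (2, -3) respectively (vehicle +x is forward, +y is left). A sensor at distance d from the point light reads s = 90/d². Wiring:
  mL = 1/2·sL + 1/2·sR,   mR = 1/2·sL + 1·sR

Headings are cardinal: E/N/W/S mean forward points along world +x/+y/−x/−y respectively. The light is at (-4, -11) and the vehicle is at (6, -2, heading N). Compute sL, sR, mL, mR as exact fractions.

left sensor world pos  = (3, 0); dL² = 170
right sensor world pos = (9, 0); dR² = 290
sL = 90/170 = 9/17
sR = 90/290 = 9/29
mL = 1/2·sL + 1/2·sR = 207/493
mR = 1/2·sL + 1·sR = 567/986

9/17 9/29 207/493 567/986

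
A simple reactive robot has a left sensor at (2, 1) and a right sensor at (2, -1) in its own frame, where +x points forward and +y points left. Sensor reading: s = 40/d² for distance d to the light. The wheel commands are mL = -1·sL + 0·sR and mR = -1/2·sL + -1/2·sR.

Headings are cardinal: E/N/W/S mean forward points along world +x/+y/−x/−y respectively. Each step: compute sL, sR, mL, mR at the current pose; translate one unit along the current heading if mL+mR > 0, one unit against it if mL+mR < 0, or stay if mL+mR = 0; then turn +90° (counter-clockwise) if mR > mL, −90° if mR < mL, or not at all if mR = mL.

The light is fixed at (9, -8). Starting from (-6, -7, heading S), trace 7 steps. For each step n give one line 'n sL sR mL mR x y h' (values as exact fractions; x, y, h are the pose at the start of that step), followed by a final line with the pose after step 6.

0 40/197 40/257 -40/197 -9080/50629 -6 -7 S
1 20/89 4/17 -20/89 -348/1513 -6 -6 E
2 8/45 40/289 -8/45 -2056/13005 -7 -6 S
3 10/53 1/5 -10/53 -103/530 -7 -5 E
4 40/257 8/65 -40/257 -2328/16705 -8 -5 S
5 4/25 20/117 -4/25 -484/2925 -8 -4 E
6 40/293 8/73 -40/293 -2632/21389 -9 -4 S
final -9 -3 E

n=0: pose=(-6,-7,S); sL=40/197, sR=40/257; mL=-40/197, mR=-9080/50629; mL+mR=-19360/50629 → advance -1; mR−mL=1200/50629 → turn +1·90°
n=1: pose=(-6,-6,E); sL=20/89, sR=4/17; mL=-20/89, mR=-348/1513; mL+mR=-688/1513 → advance -1; mR−mL=-8/1513 → turn -1·90°
n=2: pose=(-7,-6,S); sL=8/45, sR=40/289; mL=-8/45, mR=-2056/13005; mL+mR=-1456/4335 → advance -1; mR−mL=256/13005 → turn +1·90°
n=3: pose=(-7,-5,E); sL=10/53, sR=1/5; mL=-10/53, mR=-103/530; mL+mR=-203/530 → advance -1; mR−mL=-3/530 → turn -1·90°
n=4: pose=(-8,-5,S); sL=40/257, sR=8/65; mL=-40/257, mR=-2328/16705; mL+mR=-4928/16705 → advance -1; mR−mL=272/16705 → turn +1·90°
n=5: pose=(-8,-4,E); sL=4/25, sR=20/117; mL=-4/25, mR=-484/2925; mL+mR=-952/2925 → advance -1; mR−mL=-16/2925 → turn -1·90°
n=6: pose=(-9,-4,S); sL=40/293, sR=8/73; mL=-40/293, mR=-2632/21389; mL+mR=-5552/21389 → advance -1; mR−mL=288/21389 → turn +1·90°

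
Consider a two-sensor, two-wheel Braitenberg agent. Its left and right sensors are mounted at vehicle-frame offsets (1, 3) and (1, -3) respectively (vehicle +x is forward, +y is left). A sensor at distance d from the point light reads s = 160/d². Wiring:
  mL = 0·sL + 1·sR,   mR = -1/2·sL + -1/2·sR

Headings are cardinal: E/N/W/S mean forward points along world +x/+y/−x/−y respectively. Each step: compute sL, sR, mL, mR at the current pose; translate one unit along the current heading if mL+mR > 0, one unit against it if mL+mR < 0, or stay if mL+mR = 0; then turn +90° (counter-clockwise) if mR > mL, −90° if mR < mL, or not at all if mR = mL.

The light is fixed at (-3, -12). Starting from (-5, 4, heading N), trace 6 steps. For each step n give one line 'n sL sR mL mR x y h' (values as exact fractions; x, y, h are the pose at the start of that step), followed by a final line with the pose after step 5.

n=0: pose=(-5,4,N); sL=80/157, sR=16/29; mL=16/29, mR=-2416/4553; mL+mR=96/4553 → advance +1; mR−mL=-4928/4553 → turn -1·90°
n=1: pose=(-5,5,E); sL=160/401, sR=160/197; mL=160/197, mR=-47840/78997; mL+mR=16320/78997 → advance +1; mR−mL=-112000/78997 → turn -1·90°
n=2: pose=(-4,5,S); sL=8/13, sR=10/17; mL=10/17, mR=-133/221; mL+mR=-3/221 → advance -1; mR−mL=-263/221 → turn -1·90°
n=3: pose=(-4,6,W); sL=160/229, sR=32/89; mL=32/89, mR=-10784/20381; mL+mR=-3456/20381 → advance -1; mR−mL=-18112/20381 → turn -1·90°
n=4: pose=(-3,6,N); sL=16/37, sR=16/37; mL=16/37, mR=-16/37; mL+mR=0 → advance +0; mR−mL=-32/37 → turn -1·90°
n=5: pose=(-3,6,E); sL=80/221, sR=80/113; mL=80/113, mR=-13360/24973; mL+mR=4320/24973 → advance +1; mR−mL=-31040/24973 → turn -1·90°

0 80/157 16/29 16/29 -2416/4553 -5 4 N
1 160/401 160/197 160/197 -47840/78997 -5 5 E
2 8/13 10/17 10/17 -133/221 -4 5 S
3 160/229 32/89 32/89 -10784/20381 -4 6 W
4 16/37 16/37 16/37 -16/37 -3 6 N
5 80/221 80/113 80/113 -13360/24973 -3 6 E
final -2 6 S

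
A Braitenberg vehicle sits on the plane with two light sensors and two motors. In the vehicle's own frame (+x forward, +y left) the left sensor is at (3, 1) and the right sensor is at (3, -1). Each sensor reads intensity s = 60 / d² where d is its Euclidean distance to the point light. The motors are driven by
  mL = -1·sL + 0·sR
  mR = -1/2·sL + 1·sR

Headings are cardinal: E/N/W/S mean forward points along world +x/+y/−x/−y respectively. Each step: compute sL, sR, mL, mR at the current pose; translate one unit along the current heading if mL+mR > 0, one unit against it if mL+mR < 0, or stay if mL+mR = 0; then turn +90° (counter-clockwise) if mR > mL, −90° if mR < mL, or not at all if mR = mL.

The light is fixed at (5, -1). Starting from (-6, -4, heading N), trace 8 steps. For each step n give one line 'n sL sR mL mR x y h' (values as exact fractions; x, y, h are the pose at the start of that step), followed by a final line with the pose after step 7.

n=0: pose=(-6,-4,N); sL=5/12, sR=3/5; mL=-5/12, mR=47/120; mL+mR=-1/40 → advance -1; mR−mL=97/120 → turn +1·90°
n=1: pose=(-6,-5,W); sL=60/221, sR=12/41; mL=-60/221, mR=1422/9061; mL+mR=-1038/9061 → advance -1; mR−mL=3882/9061 → turn +1·90°
n=2: pose=(-5,-5,S); sL=6/13, sR=6/17; mL=-6/13, mR=27/221; mL+mR=-75/221 → advance -1; mR−mL=129/221 → turn +1·90°
n=3: pose=(-5,-4,E); sL=60/53, sR=12/13; mL=-60/53, mR=246/689; mL+mR=-534/689 → advance -1; mR−mL=1026/689 → turn +1·90°
n=4: pose=(-6,-4,N); sL=5/12, sR=3/5; mL=-5/12, mR=47/120; mL+mR=-1/40 → advance -1; mR−mL=97/120 → turn +1·90°
n=5: pose=(-6,-5,W); sL=60/221, sR=12/41; mL=-60/221, mR=1422/9061; mL+mR=-1038/9061 → advance -1; mR−mL=3882/9061 → turn +1·90°
n=6: pose=(-5,-5,S); sL=6/13, sR=6/17; mL=-6/13, mR=27/221; mL+mR=-75/221 → advance -1; mR−mL=129/221 → turn +1·90°
n=7: pose=(-5,-4,E); sL=60/53, sR=12/13; mL=-60/53, mR=246/689; mL+mR=-534/689 → advance -1; mR−mL=1026/689 → turn +1·90°

0 5/12 3/5 -5/12 47/120 -6 -4 N
1 60/221 12/41 -60/221 1422/9061 -6 -5 W
2 6/13 6/17 -6/13 27/221 -5 -5 S
3 60/53 12/13 -60/53 246/689 -5 -4 E
4 5/12 3/5 -5/12 47/120 -6 -4 N
5 60/221 12/41 -60/221 1422/9061 -6 -5 W
6 6/13 6/17 -6/13 27/221 -5 -5 S
7 60/53 12/13 -60/53 246/689 -5 -4 E
final -6 -4 N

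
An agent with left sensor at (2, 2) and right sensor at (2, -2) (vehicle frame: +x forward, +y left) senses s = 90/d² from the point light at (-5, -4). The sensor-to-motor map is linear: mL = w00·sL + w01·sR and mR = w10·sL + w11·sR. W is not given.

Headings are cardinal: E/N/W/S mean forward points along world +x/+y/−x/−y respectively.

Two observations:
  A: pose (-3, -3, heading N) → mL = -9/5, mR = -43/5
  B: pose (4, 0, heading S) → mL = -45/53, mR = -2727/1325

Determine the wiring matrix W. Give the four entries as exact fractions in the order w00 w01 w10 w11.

0 -1/2 -1/2 -1

obs A: pose=(-3,-3,N) → sL=10, sR=18/5, mL=-9/5, mR=-43/5
obs B: pose=(4,0,S) → sL=18/25, sR=90/53, mL=-45/53, mR=-2727/1325
sensor matrix S = [[10, 18/5], [18/25, 90/53]]; det S = 95328/6625
solve [mL_A; mL_B] = S·[w00; w01] and [mR_A; mR_B] = S·[w10; w11]:
  w00 = 0, w01 = -1/2, w10 = -1/2, w11 = -1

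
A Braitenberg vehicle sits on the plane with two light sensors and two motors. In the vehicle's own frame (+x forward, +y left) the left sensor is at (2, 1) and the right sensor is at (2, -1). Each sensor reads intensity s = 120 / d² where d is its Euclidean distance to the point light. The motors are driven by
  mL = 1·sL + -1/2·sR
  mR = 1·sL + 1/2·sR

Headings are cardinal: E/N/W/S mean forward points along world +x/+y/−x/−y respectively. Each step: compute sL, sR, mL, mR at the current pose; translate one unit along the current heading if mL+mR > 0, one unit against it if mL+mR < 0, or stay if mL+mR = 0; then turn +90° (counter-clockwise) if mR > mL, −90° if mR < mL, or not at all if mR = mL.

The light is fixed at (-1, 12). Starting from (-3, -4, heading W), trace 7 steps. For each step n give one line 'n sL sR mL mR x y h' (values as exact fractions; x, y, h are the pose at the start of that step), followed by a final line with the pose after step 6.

0 24/61 120/241 2124/14701 9444/14701 -3 -4 W
1 15/41 6/17 132/697 378/697 -4 -4 S
2 120/257 24/65 4716/16705 10884/16705 -4 -5 E
3 20/39 60/113 1090/4407 3430/4407 -3 -5 N
4 24/61 120/241 2124/14701 9444/14701 -3 -4 W
5 15/41 6/17 132/697 378/697 -4 -4 S
6 120/257 24/65 4716/16705 10884/16705 -4 -5 E
final -3 -5 N

n=0: pose=(-3,-4,W); sL=24/61, sR=120/241; mL=2124/14701, mR=9444/14701; mL+mR=48/61 → advance +1; mR−mL=120/241 → turn +1·90°
n=1: pose=(-4,-4,S); sL=15/41, sR=6/17; mL=132/697, mR=378/697; mL+mR=30/41 → advance +1; mR−mL=6/17 → turn +1·90°
n=2: pose=(-4,-5,E); sL=120/257, sR=24/65; mL=4716/16705, mR=10884/16705; mL+mR=240/257 → advance +1; mR−mL=24/65 → turn +1·90°
n=3: pose=(-3,-5,N); sL=20/39, sR=60/113; mL=1090/4407, mR=3430/4407; mL+mR=40/39 → advance +1; mR−mL=60/113 → turn +1·90°
n=4: pose=(-3,-4,W); sL=24/61, sR=120/241; mL=2124/14701, mR=9444/14701; mL+mR=48/61 → advance +1; mR−mL=120/241 → turn +1·90°
n=5: pose=(-4,-4,S); sL=15/41, sR=6/17; mL=132/697, mR=378/697; mL+mR=30/41 → advance +1; mR−mL=6/17 → turn +1·90°
n=6: pose=(-4,-5,E); sL=120/257, sR=24/65; mL=4716/16705, mR=10884/16705; mL+mR=240/257 → advance +1; mR−mL=24/65 → turn +1·90°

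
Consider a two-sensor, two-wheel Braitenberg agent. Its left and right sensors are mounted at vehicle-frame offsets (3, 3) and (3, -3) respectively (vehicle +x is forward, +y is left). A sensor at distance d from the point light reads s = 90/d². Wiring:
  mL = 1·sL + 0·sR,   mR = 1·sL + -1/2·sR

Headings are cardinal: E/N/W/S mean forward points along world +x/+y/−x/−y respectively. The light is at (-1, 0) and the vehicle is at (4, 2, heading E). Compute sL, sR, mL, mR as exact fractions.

90/89 18/13 90/89 369/1157

left sensor world pos  = (7, 5); dL² = 89
right sensor world pos = (7, -1); dR² = 65
sL = 90/89 = 90/89
sR = 90/65 = 18/13
mL = 1·sL + 0·sR = 90/89
mR = 1·sL + -1/2·sR = 369/1157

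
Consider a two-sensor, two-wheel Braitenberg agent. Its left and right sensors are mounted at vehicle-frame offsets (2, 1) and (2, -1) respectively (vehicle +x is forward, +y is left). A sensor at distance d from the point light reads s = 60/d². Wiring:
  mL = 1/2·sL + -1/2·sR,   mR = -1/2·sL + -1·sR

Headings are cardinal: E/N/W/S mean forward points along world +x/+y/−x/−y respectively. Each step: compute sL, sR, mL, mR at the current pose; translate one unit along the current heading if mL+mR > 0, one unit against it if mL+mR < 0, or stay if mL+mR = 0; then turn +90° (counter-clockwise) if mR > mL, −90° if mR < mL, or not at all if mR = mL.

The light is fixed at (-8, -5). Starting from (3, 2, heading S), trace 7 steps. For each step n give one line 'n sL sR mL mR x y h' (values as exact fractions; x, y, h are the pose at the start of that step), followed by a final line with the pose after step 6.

n=0: pose=(3,2,S); sL=60/169, sR=12/25; mL=-264/4225, mR=-2778/4225; mL+mR=-18/25 → advance -1; mR−mL=-2514/4225 → turn -1·90°
n=1: pose=(3,3,W); sL=6/13, sR=10/27; mL=16/351, mR=-211/351; mL+mR=-5/9 → advance -1; mR−mL=-227/351 → turn -1·90°
n=2: pose=(4,3,N); sL=60/221, sR=60/269; mL=1440/59449, mR=-21330/59449; mL+mR=-90/269 → advance -1; mR−mL=-22770/59449 → turn -1·90°
n=3: pose=(4,2,E); sL=3/13, sR=15/58; mL=-21/1508, mR=-141/377; mL+mR=-45/116 → advance -1; mR−mL=-543/1508 → turn -1·90°
n=4: pose=(3,2,S); sL=60/169, sR=12/25; mL=-264/4225, mR=-2778/4225; mL+mR=-18/25 → advance -1; mR−mL=-2514/4225 → turn -1·90°
n=5: pose=(3,3,W); sL=6/13, sR=10/27; mL=16/351, mR=-211/351; mL+mR=-5/9 → advance -1; mR−mL=-227/351 → turn -1·90°
n=6: pose=(4,3,N); sL=60/221, sR=60/269; mL=1440/59449, mR=-21330/59449; mL+mR=-90/269 → advance -1; mR−mL=-22770/59449 → turn -1·90°

0 60/169 12/25 -264/4225 -2778/4225 3 2 S
1 6/13 10/27 16/351 -211/351 3 3 W
2 60/221 60/269 1440/59449 -21330/59449 4 3 N
3 3/13 15/58 -21/1508 -141/377 4 2 E
4 60/169 12/25 -264/4225 -2778/4225 3 2 S
5 6/13 10/27 16/351 -211/351 3 3 W
6 60/221 60/269 1440/59449 -21330/59449 4 3 N
final 4 2 E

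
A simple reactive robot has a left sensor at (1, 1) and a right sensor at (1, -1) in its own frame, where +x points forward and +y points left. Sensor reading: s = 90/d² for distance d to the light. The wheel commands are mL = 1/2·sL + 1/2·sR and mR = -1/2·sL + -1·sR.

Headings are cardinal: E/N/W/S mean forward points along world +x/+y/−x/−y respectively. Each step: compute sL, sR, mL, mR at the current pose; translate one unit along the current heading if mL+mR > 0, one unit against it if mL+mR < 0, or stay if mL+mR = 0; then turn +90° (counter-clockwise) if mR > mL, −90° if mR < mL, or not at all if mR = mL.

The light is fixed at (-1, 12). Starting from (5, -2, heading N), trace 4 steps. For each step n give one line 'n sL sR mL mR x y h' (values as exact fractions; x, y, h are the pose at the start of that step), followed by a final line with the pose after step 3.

0 45/97 45/109 4635/10573 -13635/21146 5 -2 N
1 18/49 18/61 990/2989 -1431/2989 5 -3 E
2 45/146 45/136 6345/19856 -4815/9928 4 -3 S
3 90/241 18/37 3834/8917 -6003/8917 4 -2 W
final 5 -2 N

n=0: pose=(5,-2,N); sL=45/97, sR=45/109; mL=4635/10573, mR=-13635/21146; mL+mR=-45/218 → advance -1; mR−mL=-22905/21146 → turn -1·90°
n=1: pose=(5,-3,E); sL=18/49, sR=18/61; mL=990/2989, mR=-1431/2989; mL+mR=-9/61 → advance -1; mR−mL=-2421/2989 → turn -1·90°
n=2: pose=(4,-3,S); sL=45/146, sR=45/136; mL=6345/19856, mR=-4815/9928; mL+mR=-45/272 → advance -1; mR−mL=-15975/19856 → turn -1·90°
n=3: pose=(4,-2,W); sL=90/241, sR=18/37; mL=3834/8917, mR=-6003/8917; mL+mR=-9/37 → advance -1; mR−mL=-9837/8917 → turn -1·90°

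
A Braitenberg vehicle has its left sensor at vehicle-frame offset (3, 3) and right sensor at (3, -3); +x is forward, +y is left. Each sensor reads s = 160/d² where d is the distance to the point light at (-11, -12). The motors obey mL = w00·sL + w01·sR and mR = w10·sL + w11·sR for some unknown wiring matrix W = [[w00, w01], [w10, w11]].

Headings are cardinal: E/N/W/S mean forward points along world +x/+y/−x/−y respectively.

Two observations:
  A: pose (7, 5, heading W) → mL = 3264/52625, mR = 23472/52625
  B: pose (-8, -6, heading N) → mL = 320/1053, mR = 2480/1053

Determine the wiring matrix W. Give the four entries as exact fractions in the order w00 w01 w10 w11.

1/2 -1/2 1/2 1

obs A: pose=(7,5,W) → sL=160/421, sR=32/125, mL=3264/52625, mR=23472/52625
obs B: pose=(-8,-6,N) → sL=160/81, sR=160/117, mL=320/1053, mR=2480/1053
sensor matrix S = [[160/421, 32/125], [160/81, 160/117]]; det S = 155648/11082825
solve [mL_A; mL_B] = S·[w00; w01] and [mR_A; mR_B] = S·[w10; w11]:
  w00 = 1/2, w01 = -1/2, w10 = 1/2, w11 = 1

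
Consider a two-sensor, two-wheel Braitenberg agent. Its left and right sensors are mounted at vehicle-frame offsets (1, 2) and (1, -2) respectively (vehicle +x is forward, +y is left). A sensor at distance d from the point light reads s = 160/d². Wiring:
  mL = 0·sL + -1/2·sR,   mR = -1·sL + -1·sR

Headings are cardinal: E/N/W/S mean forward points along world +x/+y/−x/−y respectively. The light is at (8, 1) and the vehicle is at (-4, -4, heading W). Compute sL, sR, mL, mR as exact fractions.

left sensor world pos  = (-5, -6); dL² = 218
right sensor world pos = (-5, -2); dR² = 178
sL = 160/218 = 80/109
sR = 160/178 = 80/89
mL = 0·sL + -1/2·sR = -40/89
mR = -1·sL + -1·sR = -15840/9701

80/109 80/89 -40/89 -15840/9701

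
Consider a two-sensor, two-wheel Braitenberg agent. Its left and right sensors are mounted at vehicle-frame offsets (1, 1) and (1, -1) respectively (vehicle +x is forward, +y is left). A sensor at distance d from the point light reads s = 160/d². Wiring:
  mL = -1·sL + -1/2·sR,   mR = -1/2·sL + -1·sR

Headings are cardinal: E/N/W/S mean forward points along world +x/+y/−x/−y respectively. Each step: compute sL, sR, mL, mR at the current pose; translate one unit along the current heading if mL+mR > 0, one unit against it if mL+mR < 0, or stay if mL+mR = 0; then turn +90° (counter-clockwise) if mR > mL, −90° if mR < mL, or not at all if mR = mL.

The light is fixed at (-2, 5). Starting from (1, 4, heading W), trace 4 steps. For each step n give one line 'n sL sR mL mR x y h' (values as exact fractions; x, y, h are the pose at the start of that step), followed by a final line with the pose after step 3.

0 20 40 -40 -50 1 4 W
1 160/9 32/5 -944/45 -688/45 2 4 N
2 80/9 16 -152/9 -184/9 2 3 W
3 160/17 160/37 -7280/629 -5680/629 3 3 N
final 3 2 W

n=0: pose=(1,4,W); sL=20, sR=40; mL=-40, mR=-50; mL+mR=-90 → advance -1; mR−mL=-10 → turn -1·90°
n=1: pose=(2,4,N); sL=160/9, sR=32/5; mL=-944/45, mR=-688/45; mL+mR=-544/15 → advance -1; mR−mL=256/45 → turn +1·90°
n=2: pose=(2,3,W); sL=80/9, sR=16; mL=-152/9, mR=-184/9; mL+mR=-112/3 → advance -1; mR−mL=-32/9 → turn -1·90°
n=3: pose=(3,3,N); sL=160/17, sR=160/37; mL=-7280/629, mR=-5680/629; mL+mR=-12960/629 → advance -1; mR−mL=1600/629 → turn +1·90°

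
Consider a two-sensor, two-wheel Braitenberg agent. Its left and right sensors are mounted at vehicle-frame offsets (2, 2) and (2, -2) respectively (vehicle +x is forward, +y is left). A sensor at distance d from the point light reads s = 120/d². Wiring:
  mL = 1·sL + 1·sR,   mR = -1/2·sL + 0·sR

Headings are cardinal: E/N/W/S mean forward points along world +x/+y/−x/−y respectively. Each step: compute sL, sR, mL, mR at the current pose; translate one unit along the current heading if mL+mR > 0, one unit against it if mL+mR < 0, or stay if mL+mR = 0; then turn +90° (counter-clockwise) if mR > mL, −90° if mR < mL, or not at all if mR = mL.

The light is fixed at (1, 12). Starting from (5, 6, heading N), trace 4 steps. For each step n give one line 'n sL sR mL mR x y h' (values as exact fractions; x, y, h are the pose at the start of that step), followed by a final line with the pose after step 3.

0 6 30/13 108/13 -3 5 6 N
1 8/3 24/17 208/51 -4/3 5 7 E
2 60/49 60/29 4680/1421 -30/49 6 7 S
3 120/73 24/5 2352/365 -60/73 6 6 W
final 5 6 N

n=0: pose=(5,6,N); sL=6, sR=30/13; mL=108/13, mR=-3; mL+mR=69/13 → advance +1; mR−mL=-147/13 → turn -1·90°
n=1: pose=(5,7,E); sL=8/3, sR=24/17; mL=208/51, mR=-4/3; mL+mR=140/51 → advance +1; mR−mL=-92/17 → turn -1·90°
n=2: pose=(6,7,S); sL=60/49, sR=60/29; mL=4680/1421, mR=-30/49; mL+mR=3810/1421 → advance +1; mR−mL=-5550/1421 → turn -1·90°
n=3: pose=(6,6,W); sL=120/73, sR=24/5; mL=2352/365, mR=-60/73; mL+mR=2052/365 → advance +1; mR−mL=-2652/365 → turn -1·90°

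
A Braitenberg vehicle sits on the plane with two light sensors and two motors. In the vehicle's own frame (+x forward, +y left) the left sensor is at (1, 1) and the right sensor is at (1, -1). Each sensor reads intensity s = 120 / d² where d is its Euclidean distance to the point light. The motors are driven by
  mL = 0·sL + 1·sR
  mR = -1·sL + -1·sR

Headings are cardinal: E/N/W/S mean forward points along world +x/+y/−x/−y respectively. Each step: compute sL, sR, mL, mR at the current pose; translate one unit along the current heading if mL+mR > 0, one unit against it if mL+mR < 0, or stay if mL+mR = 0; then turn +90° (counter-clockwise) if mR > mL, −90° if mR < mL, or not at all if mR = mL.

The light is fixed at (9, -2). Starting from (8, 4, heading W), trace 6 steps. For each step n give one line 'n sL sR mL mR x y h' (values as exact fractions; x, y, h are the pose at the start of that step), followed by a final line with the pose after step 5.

0 120/29 120/53 120/53 -9840/1537 8 4 W
1 12/5 12/5 12/5 -24/5 9 4 N
2 120/37 120/17 120/17 -6480/629 9 3 E
3 15/2 6 6 -27/2 8 3 S
4 120/29 120/53 120/53 -9840/1537 8 4 W
5 12/5 12/5 12/5 -24/5 9 4 N
final 9 3 E

n=0: pose=(8,4,W); sL=120/29, sR=120/53; mL=120/53, mR=-9840/1537; mL+mR=-120/29 → advance -1; mR−mL=-13320/1537 → turn -1·90°
n=1: pose=(9,4,N); sL=12/5, sR=12/5; mL=12/5, mR=-24/5; mL+mR=-12/5 → advance -1; mR−mL=-36/5 → turn -1·90°
n=2: pose=(9,3,E); sL=120/37, sR=120/17; mL=120/17, mR=-6480/629; mL+mR=-120/37 → advance -1; mR−mL=-10920/629 → turn -1·90°
n=3: pose=(8,3,S); sL=15/2, sR=6; mL=6, mR=-27/2; mL+mR=-15/2 → advance -1; mR−mL=-39/2 → turn -1·90°
n=4: pose=(8,4,W); sL=120/29, sR=120/53; mL=120/53, mR=-9840/1537; mL+mR=-120/29 → advance -1; mR−mL=-13320/1537 → turn -1·90°
n=5: pose=(9,4,N); sL=12/5, sR=12/5; mL=12/5, mR=-24/5; mL+mR=-12/5 → advance -1; mR−mL=-36/5 → turn -1·90°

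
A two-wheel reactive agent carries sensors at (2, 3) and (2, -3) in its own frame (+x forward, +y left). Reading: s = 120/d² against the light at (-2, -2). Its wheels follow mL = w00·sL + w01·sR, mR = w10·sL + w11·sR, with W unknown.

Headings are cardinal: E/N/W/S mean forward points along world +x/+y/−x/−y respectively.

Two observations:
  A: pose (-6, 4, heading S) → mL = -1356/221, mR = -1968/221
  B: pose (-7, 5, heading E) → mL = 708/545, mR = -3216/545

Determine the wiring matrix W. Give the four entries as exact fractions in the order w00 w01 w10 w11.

-1 1/2 -1 -1

obs A: pose=(-6,4,S) → sL=120/17, sR=24/13, mL=-1356/221, mR=-1968/221
obs B: pose=(-7,5,E) → sL=120/109, sR=24/5, mL=708/545, mR=-3216/545
sensor matrix S = [[120/17, 24/13], [120/109, 24/5]]; det S = 767232/24089
solve [mL_A; mL_B] = S·[w00; w01] and [mR_A; mR_B] = S·[w10; w11]:
  w00 = -1, w01 = 1/2, w10 = -1, w11 = -1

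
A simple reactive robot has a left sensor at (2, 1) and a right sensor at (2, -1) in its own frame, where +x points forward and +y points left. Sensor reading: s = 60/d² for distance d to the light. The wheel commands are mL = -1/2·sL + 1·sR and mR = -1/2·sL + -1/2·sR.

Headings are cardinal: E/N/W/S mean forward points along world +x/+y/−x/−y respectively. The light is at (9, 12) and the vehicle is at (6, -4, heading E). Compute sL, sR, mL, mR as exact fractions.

30/113 6/29 243/3277 -774/3277

left sensor world pos  = (8, -3); dL² = 226
right sensor world pos = (8, -5); dR² = 290
sL = 60/226 = 30/113
sR = 60/290 = 6/29
mL = -1/2·sL + 1·sR = 243/3277
mR = -1/2·sL + -1/2·sR = -774/3277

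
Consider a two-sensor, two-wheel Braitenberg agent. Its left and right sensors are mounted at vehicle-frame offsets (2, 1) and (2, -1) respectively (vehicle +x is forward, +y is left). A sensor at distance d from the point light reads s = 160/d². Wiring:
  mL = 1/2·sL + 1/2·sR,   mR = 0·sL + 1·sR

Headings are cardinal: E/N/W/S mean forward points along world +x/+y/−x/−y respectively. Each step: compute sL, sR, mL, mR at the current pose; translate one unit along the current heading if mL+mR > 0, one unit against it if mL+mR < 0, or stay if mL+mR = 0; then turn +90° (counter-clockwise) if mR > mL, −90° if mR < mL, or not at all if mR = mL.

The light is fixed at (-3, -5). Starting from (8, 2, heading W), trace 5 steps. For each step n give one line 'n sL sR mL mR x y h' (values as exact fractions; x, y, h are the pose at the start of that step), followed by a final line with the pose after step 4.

n=0: pose=(8,2,W); sL=160/117, sR=32/29; mL=4192/3393, mR=32/29; mL+mR=7936/3393 → advance +1; mR−mL=-448/3393 → turn -1·90°
n=1: pose=(7,2,N); sL=80/81, sR=80/101; mL=7280/8181, mR=80/101; mL+mR=13760/8181 → advance +1; mR−mL=-800/8181 → turn -1·90°
n=2: pose=(7,3,E); sL=32/45, sR=160/193; mL=6688/8685, mR=160/193; mL+mR=13888/8685 → advance +1; mR−mL=512/8685 → turn +1·90°
n=3: pose=(8,3,N); sL=4/5, sR=40/61; mL=222/305, mR=40/61; mL+mR=422/305 → advance +1; mR−mL=-22/305 → turn -1·90°
n=4: pose=(8,4,E); sL=160/269, sR=160/233; mL=40160/62677, mR=160/233; mL+mR=83200/62677 → advance +1; mR−mL=2880/62677 → turn +1·90°

0 160/117 32/29 4192/3393 32/29 8 2 W
1 80/81 80/101 7280/8181 80/101 7 2 N
2 32/45 160/193 6688/8685 160/193 7 3 E
3 4/5 40/61 222/305 40/61 8 3 N
4 160/269 160/233 40160/62677 160/233 8 4 E
final 9 4 N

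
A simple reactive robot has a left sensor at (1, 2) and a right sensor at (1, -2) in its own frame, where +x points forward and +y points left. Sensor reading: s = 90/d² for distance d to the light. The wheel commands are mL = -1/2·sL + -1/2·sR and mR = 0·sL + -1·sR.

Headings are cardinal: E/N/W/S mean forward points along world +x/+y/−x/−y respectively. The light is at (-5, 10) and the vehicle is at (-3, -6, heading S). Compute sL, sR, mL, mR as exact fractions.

left sensor world pos  = (-1, -7); dL² = 305
right sensor world pos = (-5, -7); dR² = 289
sL = 90/305 = 18/61
sR = 90/289 = 90/289
mL = -1/2·sL + -1/2·sR = -5346/17629
mR = 0·sL + -1·sR = -90/289

18/61 90/289 -5346/17629 -90/289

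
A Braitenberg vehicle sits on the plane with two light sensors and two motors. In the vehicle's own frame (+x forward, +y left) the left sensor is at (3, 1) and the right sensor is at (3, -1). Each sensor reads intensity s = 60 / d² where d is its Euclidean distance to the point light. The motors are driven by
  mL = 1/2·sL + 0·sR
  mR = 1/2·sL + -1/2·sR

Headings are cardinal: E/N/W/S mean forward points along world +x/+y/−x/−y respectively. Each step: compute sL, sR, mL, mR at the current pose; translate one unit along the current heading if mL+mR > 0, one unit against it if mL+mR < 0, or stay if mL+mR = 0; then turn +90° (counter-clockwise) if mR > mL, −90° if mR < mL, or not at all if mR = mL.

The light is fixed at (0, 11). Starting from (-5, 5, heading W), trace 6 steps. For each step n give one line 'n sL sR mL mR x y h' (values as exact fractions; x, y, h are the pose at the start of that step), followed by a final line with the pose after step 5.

0 60/113 60/89 30/113 -720/10057 -5 5 W
1 30/29 30/17 15/29 -180/493 -6 5 N
2 12/5 4/3 6/5 8/15 -6 6 E
3 3/4 3/5 3/8 3/40 -5 6 S
4 60/113 60/89 30/113 -720/10057 -5 5 W
5 30/29 30/17 15/29 -180/493 -6 5 N
final -6 6 E

n=0: pose=(-5,5,W); sL=60/113, sR=60/89; mL=30/113, mR=-720/10057; mL+mR=1950/10057 → advance +1; mR−mL=-30/89 → turn -1·90°
n=1: pose=(-6,5,N); sL=30/29, sR=30/17; mL=15/29, mR=-180/493; mL+mR=75/493 → advance +1; mR−mL=-15/17 → turn -1·90°
n=2: pose=(-6,6,E); sL=12/5, sR=4/3; mL=6/5, mR=8/15; mL+mR=26/15 → advance +1; mR−mL=-2/3 → turn -1·90°
n=3: pose=(-5,6,S); sL=3/4, sR=3/5; mL=3/8, mR=3/40; mL+mR=9/20 → advance +1; mR−mL=-3/10 → turn -1·90°
n=4: pose=(-5,5,W); sL=60/113, sR=60/89; mL=30/113, mR=-720/10057; mL+mR=1950/10057 → advance +1; mR−mL=-30/89 → turn -1·90°
n=5: pose=(-6,5,N); sL=30/29, sR=30/17; mL=15/29, mR=-180/493; mL+mR=75/493 → advance +1; mR−mL=-15/17 → turn -1·90°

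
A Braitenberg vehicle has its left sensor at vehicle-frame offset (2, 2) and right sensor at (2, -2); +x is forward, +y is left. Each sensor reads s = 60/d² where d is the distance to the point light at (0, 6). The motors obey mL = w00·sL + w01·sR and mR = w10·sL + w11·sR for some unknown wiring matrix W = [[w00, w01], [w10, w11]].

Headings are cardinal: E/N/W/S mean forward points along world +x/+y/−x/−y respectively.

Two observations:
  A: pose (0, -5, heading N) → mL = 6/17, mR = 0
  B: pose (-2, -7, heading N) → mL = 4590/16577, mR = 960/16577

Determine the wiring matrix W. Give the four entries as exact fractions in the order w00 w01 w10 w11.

-1/2 1 -1 1

obs A: pose=(0,-5,N) → sL=12/17, sR=12/17, mL=6/17, mR=0
obs B: pose=(-2,-7,N) → sL=60/137, sR=60/121, mL=4590/16577, mR=960/16577
sensor matrix S = [[12/17, 12/17], [60/137, 60/121]]; det S = 11520/281809
solve [mL_A; mL_B] = S·[w00; w01] and [mR_A; mR_B] = S·[w10; w11]:
  w00 = -1/2, w01 = 1, w10 = -1, w11 = 1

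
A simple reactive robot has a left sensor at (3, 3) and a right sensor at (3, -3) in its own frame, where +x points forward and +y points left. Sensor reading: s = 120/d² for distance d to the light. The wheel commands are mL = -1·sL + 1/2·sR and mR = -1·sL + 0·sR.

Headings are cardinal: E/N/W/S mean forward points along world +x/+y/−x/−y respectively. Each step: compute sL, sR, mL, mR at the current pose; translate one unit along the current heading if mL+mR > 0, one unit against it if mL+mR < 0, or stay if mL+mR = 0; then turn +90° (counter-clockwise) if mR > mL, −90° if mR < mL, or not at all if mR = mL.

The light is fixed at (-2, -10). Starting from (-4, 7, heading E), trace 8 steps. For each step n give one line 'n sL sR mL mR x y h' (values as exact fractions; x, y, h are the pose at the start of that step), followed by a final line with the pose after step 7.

0 120/401 120/197 420/78997 -120/401 -4 7 E
1 30/49 15/29 -1005/2842 -30/49 -5 7 S
2 40/87 40/159 -1540/4611 -40/87 -5 8 W
3 60/233 60/221 -6270/51493 -60/233 -4 8 N
4 120/401 120/197 420/78997 -120/401 -4 7 E
5 30/49 15/29 -1005/2842 -30/49 -5 7 S
6 40/87 40/159 -1540/4611 -40/87 -5 8 W
7 60/233 60/221 -6270/51493 -60/233 -4 8 N
final -4 7 E

n=0: pose=(-4,7,E); sL=120/401, sR=120/197; mL=420/78997, mR=-120/401; mL+mR=-23220/78997 → advance -1; mR−mL=-60/197 → turn -1·90°
n=1: pose=(-5,7,S); sL=30/49, sR=15/29; mL=-1005/2842, mR=-30/49; mL+mR=-2745/2842 → advance -1; mR−mL=-15/58 → turn -1·90°
n=2: pose=(-5,8,W); sL=40/87, sR=40/159; mL=-1540/4611, mR=-40/87; mL+mR=-1220/1537 → advance -1; mR−mL=-20/159 → turn -1·90°
n=3: pose=(-4,8,N); sL=60/233, sR=60/221; mL=-6270/51493, mR=-60/233; mL+mR=-19530/51493 → advance -1; mR−mL=-30/221 → turn -1·90°
n=4: pose=(-4,7,E); sL=120/401, sR=120/197; mL=420/78997, mR=-120/401; mL+mR=-23220/78997 → advance -1; mR−mL=-60/197 → turn -1·90°
n=5: pose=(-5,7,S); sL=30/49, sR=15/29; mL=-1005/2842, mR=-30/49; mL+mR=-2745/2842 → advance -1; mR−mL=-15/58 → turn -1·90°
n=6: pose=(-5,8,W); sL=40/87, sR=40/159; mL=-1540/4611, mR=-40/87; mL+mR=-1220/1537 → advance -1; mR−mL=-20/159 → turn -1·90°
n=7: pose=(-4,8,N); sL=60/233, sR=60/221; mL=-6270/51493, mR=-60/233; mL+mR=-19530/51493 → advance -1; mR−mL=-30/221 → turn -1·90°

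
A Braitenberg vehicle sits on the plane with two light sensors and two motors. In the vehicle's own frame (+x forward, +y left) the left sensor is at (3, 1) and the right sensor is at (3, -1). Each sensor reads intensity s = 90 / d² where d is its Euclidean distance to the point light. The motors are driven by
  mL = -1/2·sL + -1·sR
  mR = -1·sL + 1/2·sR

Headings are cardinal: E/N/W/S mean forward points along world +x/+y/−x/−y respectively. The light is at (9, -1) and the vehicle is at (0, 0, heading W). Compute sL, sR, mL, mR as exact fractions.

5/8 45/74 -545/592 -95/296

left sensor world pos  = (-3, -1); dL² = 144
right sensor world pos = (-3, 1); dR² = 148
sL = 90/144 = 5/8
sR = 90/148 = 45/74
mL = -1/2·sL + -1·sR = -545/592
mR = -1·sL + 1/2·sR = -95/296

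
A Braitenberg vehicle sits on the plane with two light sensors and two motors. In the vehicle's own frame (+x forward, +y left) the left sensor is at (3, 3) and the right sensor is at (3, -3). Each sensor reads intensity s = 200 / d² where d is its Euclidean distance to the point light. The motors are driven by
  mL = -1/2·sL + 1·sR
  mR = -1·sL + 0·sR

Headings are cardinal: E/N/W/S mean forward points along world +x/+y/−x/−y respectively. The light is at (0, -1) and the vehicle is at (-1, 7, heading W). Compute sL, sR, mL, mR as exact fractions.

left sensor world pos  = (-4, 4); dL² = 41
right sensor world pos = (-4, 10); dR² = 137
sL = 200/41 = 200/41
sR = 200/137 = 200/137
mL = -1/2·sL + 1·sR = -5500/5617
mR = -1·sL + 0·sR = -200/41

200/41 200/137 -5500/5617 -200/41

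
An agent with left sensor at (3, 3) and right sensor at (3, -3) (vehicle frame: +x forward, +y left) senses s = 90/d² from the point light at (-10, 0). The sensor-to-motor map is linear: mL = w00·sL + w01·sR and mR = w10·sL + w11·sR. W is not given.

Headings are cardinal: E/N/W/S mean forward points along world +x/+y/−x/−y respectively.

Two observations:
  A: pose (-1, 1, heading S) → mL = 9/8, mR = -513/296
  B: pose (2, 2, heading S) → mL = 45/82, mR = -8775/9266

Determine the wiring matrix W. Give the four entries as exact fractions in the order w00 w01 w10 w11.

0 1/2 -1 -1/2

obs A: pose=(-1,1,S) → sL=45/74, sR=9/4, mL=9/8, mR=-513/296
obs B: pose=(2,2,S) → sL=45/113, sR=45/41, mL=45/82, mR=-8775/9266
sensor matrix S = [[45/74, 9/4], [45/113, 45/41]]; det S = -156735/685684
solve [mL_A; mL_B] = S·[w00; w01] and [mR_A; mR_B] = S·[w10; w11]:
  w00 = 0, w01 = 1/2, w10 = -1, w11 = -1/2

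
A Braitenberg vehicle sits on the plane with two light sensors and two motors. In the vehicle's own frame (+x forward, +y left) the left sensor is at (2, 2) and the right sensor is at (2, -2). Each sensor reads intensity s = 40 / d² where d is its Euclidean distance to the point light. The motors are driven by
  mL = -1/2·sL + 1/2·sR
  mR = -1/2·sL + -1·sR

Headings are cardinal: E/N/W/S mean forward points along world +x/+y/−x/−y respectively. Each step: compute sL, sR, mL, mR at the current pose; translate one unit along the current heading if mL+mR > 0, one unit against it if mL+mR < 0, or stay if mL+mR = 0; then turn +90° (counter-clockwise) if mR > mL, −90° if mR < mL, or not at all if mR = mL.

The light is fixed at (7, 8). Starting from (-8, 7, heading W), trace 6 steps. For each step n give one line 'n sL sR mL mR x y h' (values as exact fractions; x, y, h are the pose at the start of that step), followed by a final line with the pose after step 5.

n=0: pose=(-8,7,W); sL=20/149, sR=4/29; mL=8/4321, mR=-886/4321; mL+mR=-878/4321 → advance -1; mR−mL=-6/29 → turn -1·90°
n=1: pose=(-7,7,N); sL=40/257, sR=8/29; mL=448/7453, mR=-2636/7453; mL+mR=-2188/7453 → advance -1; mR−mL=-12/29 → turn -1·90°
n=2: pose=(-7,6,E); sL=5/18, sR=1/4; mL=-1/72, mR=-7/18; mL+mR=-29/72 → advance -1; mR−mL=-3/8 → turn -1·90°
n=3: pose=(-8,6,S); sL=8/37, sR=8/61; mL=-96/2257, mR=-540/2257; mL+mR=-636/2257 → advance -1; mR−mL=-12/61 → turn -1·90°
n=4: pose=(-8,7,W); sL=20/149, sR=4/29; mL=8/4321, mR=-886/4321; mL+mR=-878/4321 → advance -1; mR−mL=-6/29 → turn -1·90°
n=5: pose=(-7,7,N); sL=40/257, sR=8/29; mL=448/7453, mR=-2636/7453; mL+mR=-2188/7453 → advance -1; mR−mL=-12/29 → turn -1·90°

0 20/149 4/29 8/4321 -886/4321 -8 7 W
1 40/257 8/29 448/7453 -2636/7453 -7 7 N
2 5/18 1/4 -1/72 -7/18 -7 6 E
3 8/37 8/61 -96/2257 -540/2257 -8 6 S
4 20/149 4/29 8/4321 -886/4321 -8 7 W
5 40/257 8/29 448/7453 -2636/7453 -7 7 N
final -7 6 E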